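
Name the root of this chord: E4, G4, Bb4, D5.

Reordering E, G, Bb, D into stacked thirds gives E–G–Bb–D; the bottom of that stack, E, is the root.

E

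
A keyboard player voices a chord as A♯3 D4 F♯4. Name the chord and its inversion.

The distinct note names are A#, D, F#. Stacked in thirds they read D–F#–A#, which is an augmented triad on D.
A# is the fifth of D augmented; fifth in the bass means second inversion (figured bass 6/4).

D augmented, second inversion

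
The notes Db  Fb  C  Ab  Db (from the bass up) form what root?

Db

Db, Fb, C, Ab are the tones of a Db minor-major seventh chord (Db–Fb–Ab–C), making Db the root.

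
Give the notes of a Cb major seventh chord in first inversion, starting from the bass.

Spelling Cb major seventh: Cb–Eb–Gb–Bb. In first inversion the third is bass, giving Eb, Gb, Bb, Cb from the bottom.

Eb, Gb, Bb, Cb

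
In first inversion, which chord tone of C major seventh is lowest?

C major seventh is C–E–G–B. First inversion places the third in the bass: E.

E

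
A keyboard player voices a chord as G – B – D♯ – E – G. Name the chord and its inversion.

The pitch classes G, B, D#, E arrange in thirds as E–G–B–D#: an E minor-major seventh chord.
With the third (G) in the bass, the chord is in first inversion (figured bass 6/5).

E minor-major seventh, first inversion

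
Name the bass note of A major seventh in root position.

A

A major seventh is A–C#–E–G#. Root position places the root in the bass: A.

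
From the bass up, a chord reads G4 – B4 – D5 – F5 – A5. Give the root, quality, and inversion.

The pitch classes G, B, D, F, A arrange in thirds as G–B–D–F–A: a G dominant ninth chord.
G is the root of G dominant ninth; root in the bass means root position.

G dominant ninth, root position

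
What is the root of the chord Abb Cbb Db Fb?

Db

Reordering Abb, Cbb, Db, Fb into stacked thirds gives Db–Fb–Abb–Cbb; the bottom of that stack, Db, is the root.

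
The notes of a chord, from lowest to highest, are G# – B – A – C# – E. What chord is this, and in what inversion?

The pitch classes G#, B, A, C#, E arrange in thirds as A–C#–E–G#–B: an A major ninth chord.
G# is the seventh of A major ninth; seventh in the bass means third inversion.

A major ninth, third inversion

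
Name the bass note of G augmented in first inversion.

B

The third of G augmented (G–B–D#) is B; that is the bass in first inversion.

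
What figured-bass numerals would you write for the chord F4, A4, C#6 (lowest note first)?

The notes F, A, C# stack in thirds as F–A–C# — an F augmented triad. The bass F is the root, so this is root position: figured 5/3.

5/3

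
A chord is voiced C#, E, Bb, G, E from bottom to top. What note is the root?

C#

C#, E, Bb, G are the tones of a C# diminished seventh chord (C#–E–G–Bb), making C# the root.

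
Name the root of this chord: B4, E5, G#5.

B, E, G# are the tones of an E major triad (E–G#–B), making E the root.

E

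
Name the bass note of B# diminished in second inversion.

B# diminished is B#–D#–F#. Second inversion places the fifth in the bass: F#.

F#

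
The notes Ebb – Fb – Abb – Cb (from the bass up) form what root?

Ebb, Fb, Abb, Cb are the tones of an Fb minor seventh chord (Fb–Abb–Cb–Ebb), making Fb the root.

Fb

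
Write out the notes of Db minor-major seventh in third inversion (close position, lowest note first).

Spelling Db minor-major seventh: Db–Fb–Ab–C. In third inversion the seventh is bass, giving C, Db, Fb, Ab from the bottom.

C, Db, Fb, Ab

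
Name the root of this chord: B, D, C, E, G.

Reordering B, D, C, E, G into stacked thirds gives C–E–G–B–D; the bottom of that stack, C, is the root.

C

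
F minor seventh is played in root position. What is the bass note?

F

The root of F minor seventh (F–Ab–C–Eb) is F; that is the bass in root position.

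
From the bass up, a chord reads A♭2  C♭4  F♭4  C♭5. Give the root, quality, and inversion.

Fb major, first inversion

Reducing to letter names: Ab, Cb, Fb. These stack in thirds as Fb–Ab–Cb — an Fb major triad.
With the third (Ab) in the bass, the chord is in first inversion (figured bass 6).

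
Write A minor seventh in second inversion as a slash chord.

Am7/E

Second inversion of A minor seventh has the fifth (E) in the bass. As a slash chord: Am7/E.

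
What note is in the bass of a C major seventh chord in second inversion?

The fifth of C major seventh (C–E–G–B) is G; that is the bass in second inversion.

G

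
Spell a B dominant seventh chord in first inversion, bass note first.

D#, F#, A, B

The chord tones are B–D#–F#–A. With the third (D#) lowest for first inversion: D#, F#, A, B.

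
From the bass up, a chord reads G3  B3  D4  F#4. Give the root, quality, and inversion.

G major seventh, root position

The pitch classes G, B, D, F# arrange in thirds as G–B–D–F#: a G major seventh chord.
With the root (G) in the bass, the chord is in root position (figured bass 7).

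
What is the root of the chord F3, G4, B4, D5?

G

The distinct letter names are F, G, B, D. Arranged as a stack of thirds they read G–B–D–F, so G is the root (a G dominant seventh chord).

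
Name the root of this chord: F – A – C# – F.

Reordering F, A, C# into stacked thirds gives F–A–C#; the bottom of that stack, F, is the root.

F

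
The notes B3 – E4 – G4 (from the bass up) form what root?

E

The distinct letter names are B, E, G. Arranged as a stack of thirds they read E–G–B, so E is the root (an E minor triad).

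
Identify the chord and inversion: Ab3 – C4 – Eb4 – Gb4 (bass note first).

The pitch classes Ab, C, Eb, Gb arrange in thirds as Ab–C–Eb–Gb: an Ab dominant seventh chord.
The lowest note is Ab, the root of the chord, so this is root position (figured bass 7).

Ab dominant seventh, root position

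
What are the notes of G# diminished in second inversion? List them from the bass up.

D, G#, B

G# diminished is G#–B–D. Second inversion puts the fifth (D) in the bass, with the remaining tones above: D, G#, B.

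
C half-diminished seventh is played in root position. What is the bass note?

C

C half-diminished seventh is C–Eb–Gb–Bb. Root position places the root in the bass: C.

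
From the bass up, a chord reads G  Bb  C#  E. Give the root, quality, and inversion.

The distinct note names are G, Bb, C#, E. Stacked in thirds they read C#–E–G–Bb, which is a diminished seventh chord on C#.
With the fifth (G) in the bass, the chord is in second inversion (figured bass 4/3).

C# diminished seventh, second inversion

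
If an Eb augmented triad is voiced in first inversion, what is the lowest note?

G

The third of Eb augmented (Eb–G–B) is G; that is the bass in first inversion.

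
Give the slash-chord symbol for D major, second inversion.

Second inversion of D major has the fifth (A) in the bass. As a slash chord: D/A.

D/A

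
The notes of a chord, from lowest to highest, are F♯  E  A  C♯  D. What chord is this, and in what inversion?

D major ninth, first inversion

Reducing to letter names: F#, E, A, C#, D. These stack in thirds as D–F#–A–C#–E — a D major ninth chord.
The lowest note is F#, the third of the chord, so this is first inversion.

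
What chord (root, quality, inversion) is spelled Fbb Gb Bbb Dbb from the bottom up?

Gb diminished seventh, third inversion

Reducing to letter names: Fbb, Gb, Bbb, Dbb. These stack in thirds as Gb–Bbb–Dbb–Fbb — a Gb diminished seventh chord.
Fbb is the seventh of Gb diminished seventh; seventh in the bass means third inversion (figured bass 4/2).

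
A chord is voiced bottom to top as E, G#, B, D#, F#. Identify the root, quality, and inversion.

E major ninth, root position

Reducing to letter names: E, G#, B, D#, F#. These stack in thirds as E–G#–B–D#–F# — an E major ninth chord.
E is the root of E major ninth; root in the bass means root position.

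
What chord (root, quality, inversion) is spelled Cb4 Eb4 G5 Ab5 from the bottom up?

The distinct note names are Cb, Eb, G, Ab. Stacked in thirds they read Ab–Cb–Eb–G, which is a minor-major seventh chord on Ab.
The lowest note is Cb, the third of the chord, so this is first inversion (figured bass 6/5).

Ab minor-major seventh, first inversion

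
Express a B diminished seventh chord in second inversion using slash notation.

Second inversion of B diminished seventh has the fifth (F) in the bass. As a slash chord: Bdim7/F.

Bdim7/F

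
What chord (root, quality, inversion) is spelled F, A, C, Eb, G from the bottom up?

The distinct note names are F, A, C, Eb, G. Stacked in thirds they read F–A–C–Eb–G, which is a dominant ninth chord on F.
The lowest note is F, the root of the chord, so this is root position.

F dominant ninth, root position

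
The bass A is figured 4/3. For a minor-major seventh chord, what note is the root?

The figures 4/3 mean the fifth of the chord is in the bass. If A is the fifth of a minor-major seventh chord, the root is D (chord tones D–F–A–C#).

D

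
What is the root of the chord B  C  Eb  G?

The distinct letter names are B, C, Eb, G. Arranged as a stack of thirds they read C–Eb–G–B, so C is the root (a C minor-major seventh chord).

C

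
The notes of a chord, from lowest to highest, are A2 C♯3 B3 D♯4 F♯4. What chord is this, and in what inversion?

B dominant ninth, third inversion

The pitch classes A, C#, B, D#, F# arrange in thirds as B–D#–F#–A–C#: a B dominant ninth chord.
A is the seventh of B dominant ninth; seventh in the bass means third inversion.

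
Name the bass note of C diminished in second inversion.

In second inversion the fifth is lowest. For C diminished (C–Eb–Gb) that is Gb.

Gb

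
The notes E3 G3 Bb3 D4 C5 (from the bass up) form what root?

The distinct letter names are E, G, Bb, D, C. Arranged as a stack of thirds they read C–E–G–Bb–D, so C is the root (a C dominant ninth chord).

C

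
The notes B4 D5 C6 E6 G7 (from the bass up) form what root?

C

B, D, C, E, G are the tones of a C major ninth chord (C–E–G–B–D), making C the root.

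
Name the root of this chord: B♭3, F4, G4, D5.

The distinct letter names are Bb, F, G, D. Arranged as a stack of thirds they read G–Bb–D–F, so G is the root (a G minor seventh chord).

G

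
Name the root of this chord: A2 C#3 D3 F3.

D

A, C#, D, F are the tones of a D minor-major seventh chord (D–F–A–C#), making D the root.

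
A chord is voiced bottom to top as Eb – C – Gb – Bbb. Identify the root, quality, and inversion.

Reducing to letter names: Eb, C, Gb, Bbb. These stack in thirds as C–Eb–Gb–Bbb — a C diminished seventh chord.
With the third (Eb) in the bass, the chord is in first inversion (figured bass 6/5).

C diminished seventh, first inversion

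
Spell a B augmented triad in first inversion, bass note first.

D#, F##, B

The chord tones are B–D#–F##. With the third (D#) lowest for first inversion: D#, F##, B.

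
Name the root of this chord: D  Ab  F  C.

D

Reordering D, Ab, F, C into stacked thirds gives D–F–Ab–C; the bottom of that stack, D, is the root.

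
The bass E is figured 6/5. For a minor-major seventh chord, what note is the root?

The figures 6/5 mean the third of the chord is in the bass. If E is the third of a minor-major seventh chord, the root is C# (chord tones C#–E–G#–B#).

C#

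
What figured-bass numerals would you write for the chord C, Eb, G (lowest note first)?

The notes C, Eb, G stack in thirds as C–Eb–G — a C minor triad. The bass C is the root, so this is root position: figured 5/3.

5/3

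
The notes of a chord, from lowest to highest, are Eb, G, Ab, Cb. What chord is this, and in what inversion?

The pitch classes Eb, G, Ab, Cb arrange in thirds as Ab–Cb–Eb–G: an Ab minor-major seventh chord.
The lowest note is Eb, the fifth of the chord, so this is second inversion (figured bass 4/3).

Ab minor-major seventh, second inversion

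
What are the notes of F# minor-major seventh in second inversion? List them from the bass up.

C#, E#, F#, A

Spelling F# minor-major seventh: F#–A–C#–E#. In second inversion the fifth is bass, giving C#, E#, F#, A from the bottom.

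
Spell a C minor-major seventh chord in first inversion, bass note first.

Eb, G, B, C

The chord tones are C–Eb–G–B. With the third (Eb) lowest for first inversion: Eb, G, B, C.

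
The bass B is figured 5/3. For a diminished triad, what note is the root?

B

The figures 5/3 mean the root of the chord is in the bass. If B is the root of a diminished triad, the root is B (chord tones B–D–F).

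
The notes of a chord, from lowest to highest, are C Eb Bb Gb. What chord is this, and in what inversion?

C half-diminished seventh, root position

The pitch classes C, Eb, Bb, Gb arrange in thirds as C–Eb–Gb–Bb: a C half-diminished seventh chord.
With the root (C) in the bass, the chord is in root position (figured bass 7).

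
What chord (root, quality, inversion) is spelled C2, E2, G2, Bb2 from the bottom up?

C dominant seventh, root position

Reducing to letter names: C, E, G, Bb. These stack in thirds as C–E–G–Bb — a C dominant seventh chord.
C is the root of C dominant seventh; root in the bass means root position (figured bass 7).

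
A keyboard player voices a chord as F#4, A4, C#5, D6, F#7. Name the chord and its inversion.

D major seventh, first inversion

The pitch classes F#, A, C#, D arrange in thirds as D–F#–A–C#: a D major seventh chord.
F# is the third of D major seventh; third in the bass means first inversion (figured bass 6/5).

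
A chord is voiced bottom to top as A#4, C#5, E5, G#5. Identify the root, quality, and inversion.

A# half-diminished seventh, root position

The distinct note names are A#, C#, E, G#. Stacked in thirds they read A#–C#–E–G#, which is a half-diminished seventh chord on A#.
With the root (A#) in the bass, the chord is in root position (figured bass 7).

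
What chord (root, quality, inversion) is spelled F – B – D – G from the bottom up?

G dominant seventh, third inversion

The distinct note names are F, B, D, G. Stacked in thirds they read G–B–D–F, which is a dominant seventh chord on G.
The lowest note is F, the seventh of the chord, so this is third inversion (figured bass 4/2).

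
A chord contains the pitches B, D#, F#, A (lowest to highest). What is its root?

B

B, D#, F#, A are the tones of a B dominant seventh chord (B–D#–F#–A), making B the root.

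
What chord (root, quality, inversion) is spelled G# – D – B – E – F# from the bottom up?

E dominant ninth, first inversion

The pitch classes G#, D, B, E, F# arrange in thirds as E–G#–B–D–F#: an E dominant ninth chord.
With the third (G#) in the bass, the chord is in first inversion.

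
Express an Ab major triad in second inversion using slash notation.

Second inversion of Ab major has the fifth (Eb) in the bass. As a slash chord: Ab/Eb.

Ab/Eb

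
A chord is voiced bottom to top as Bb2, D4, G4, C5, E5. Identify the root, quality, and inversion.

C dominant ninth, third inversion

The pitch classes Bb, D, G, C, E arrange in thirds as C–E–G–Bb–D: a C dominant ninth chord.
With the seventh (Bb) in the bass, the chord is in third inversion.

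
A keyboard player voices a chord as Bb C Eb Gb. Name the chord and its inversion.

C half-diminished seventh, third inversion

The pitch classes Bb, C, Eb, Gb arrange in thirds as C–Eb–Gb–Bb: a C half-diminished seventh chord.
Bb is the seventh of C half-diminished seventh; seventh in the bass means third inversion (figured bass 4/2).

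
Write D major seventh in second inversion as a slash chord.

Second inversion of D major seventh has the fifth (A) in the bass. As a slash chord: Dmaj7/A.

Dmaj7/A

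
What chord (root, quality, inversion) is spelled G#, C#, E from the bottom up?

The distinct note names are G#, C#, E. Stacked in thirds they read C#–E–G#, which is a minor triad on C#.
G# is the fifth of C# minor; fifth in the bass means second inversion (figured bass 6/4).

C# minor, second inversion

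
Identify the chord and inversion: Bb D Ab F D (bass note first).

Bb dominant seventh, root position

The distinct note names are Bb, D, Ab, F. Stacked in thirds they read Bb–D–F–Ab, which is a dominant seventh chord on Bb.
The lowest note is Bb, the root of the chord, so this is root position (figured bass 7).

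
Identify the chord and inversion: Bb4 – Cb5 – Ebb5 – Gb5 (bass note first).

Cb minor-major seventh, third inversion

The pitch classes Bb, Cb, Ebb, Gb arrange in thirds as Cb–Ebb–Gb–Bb: a Cb minor-major seventh chord.
Bb is the seventh of Cb minor-major seventh; seventh in the bass means third inversion (figured bass 4/2).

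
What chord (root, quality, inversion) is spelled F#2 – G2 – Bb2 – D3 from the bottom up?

The distinct note names are F#, G, Bb, D. Stacked in thirds they read G–Bb–D–F#, which is a minor-major seventh chord on G.
The lowest note is F#, the seventh of the chord, so this is third inversion (figured bass 4/2).

G minor-major seventh, third inversion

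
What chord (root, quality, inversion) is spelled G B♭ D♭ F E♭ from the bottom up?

The pitch classes G, Bb, Db, F, Eb arrange in thirds as Eb–G–Bb–Db–F: an Eb dominant ninth chord.
G is the third of Eb dominant ninth; third in the bass means first inversion.

Eb dominant ninth, first inversion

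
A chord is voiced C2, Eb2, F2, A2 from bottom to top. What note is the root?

C, Eb, F, A are the tones of an F dominant seventh chord (F–A–C–Eb), making F the root.

F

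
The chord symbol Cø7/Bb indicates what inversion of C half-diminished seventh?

third inversion

Cø7/Bb means C half-diminished seventh with Bb in the bass. Bb is the seventh of C half-diminished seventh (C–Eb–Gb–Bb), so this is third inversion.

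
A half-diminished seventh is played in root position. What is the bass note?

A

In root position the root is lowest. For A half-diminished seventh (A–C–Eb–G) that is A.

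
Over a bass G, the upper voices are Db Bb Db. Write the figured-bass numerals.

The notes G, Db, Bb stack in thirds as G–Bb–Db — a G diminished triad. The bass G is the root, so this is root position: figured 5/3.

5/3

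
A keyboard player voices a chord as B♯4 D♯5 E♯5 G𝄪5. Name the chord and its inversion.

The distinct note names are B#, D#, E#, G##. Stacked in thirds they read E#–G##–B#–D#, which is a dominant seventh chord on E#.
B# is the fifth of E# dominant seventh; fifth in the bass means second inversion (figured bass 4/3).

E# dominant seventh, second inversion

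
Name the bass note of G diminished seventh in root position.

G

In root position the root is lowest. For G diminished seventh (G–Bb–Db–Fb) that is G.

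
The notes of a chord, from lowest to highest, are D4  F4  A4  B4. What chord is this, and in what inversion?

The pitch classes D, F, A, B arrange in thirds as B–D–F–A: a B half-diminished seventh chord.
The lowest note is D, the third of the chord, so this is first inversion (figured bass 6/5).

B half-diminished seventh, first inversion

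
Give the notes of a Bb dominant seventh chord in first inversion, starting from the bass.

Spelling Bb dominant seventh: Bb–D–F–Ab. In first inversion the third is bass, giving D, F, Ab, Bb from the bottom.

D, F, Ab, Bb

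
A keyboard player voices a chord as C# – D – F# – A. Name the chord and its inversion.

The distinct note names are C#, D, F#, A. Stacked in thirds they read D–F#–A–C#, which is a major seventh chord on D.
With the seventh (C#) in the bass, the chord is in third inversion (figured bass 4/2).

D major seventh, third inversion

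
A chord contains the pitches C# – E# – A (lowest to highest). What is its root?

A

Reordering C#, E#, A into stacked thirds gives A–C#–E#; the bottom of that stack, A, is the root.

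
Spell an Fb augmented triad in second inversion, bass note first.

The chord tones are Fb–Ab–C. With the fifth (C) lowest for second inversion: C, Fb, Ab.

C, Fb, Ab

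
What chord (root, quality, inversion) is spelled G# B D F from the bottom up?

Reducing to letter names: G#, B, D, F. These stack in thirds as G#–B–D–F — a G# diminished seventh chord.
The lowest note is G#, the root of the chord, so this is root position (figured bass 7).

G# diminished seventh, root position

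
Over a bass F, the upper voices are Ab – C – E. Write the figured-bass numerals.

7

The notes F, Ab, C, E stack in thirds as F–Ab–C–E — an F minor-major seventh chord. The bass F is the root, so this is root position: figured 7.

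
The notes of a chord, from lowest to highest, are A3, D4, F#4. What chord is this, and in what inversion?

Reducing to letter names: A, D, F#. These stack in thirds as D–F#–A — a D major triad.
The lowest note is A, the fifth of the chord, so this is second inversion (figured bass 6/4).

D major, second inversion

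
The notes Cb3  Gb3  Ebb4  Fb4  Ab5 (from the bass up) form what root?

Fb

The distinct letter names are Cb, Gb, Ebb, Fb, Ab. Arranged as a stack of thirds they read Fb–Ab–Cb–Ebb–Gb, so Fb is the root (an Fb dominant ninth chord).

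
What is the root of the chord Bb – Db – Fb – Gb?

Reordering Bb, Db, Fb, Gb into stacked thirds gives Gb–Bb–Db–Fb; the bottom of that stack, Gb, is the root.

Gb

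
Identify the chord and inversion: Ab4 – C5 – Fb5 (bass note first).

Fb augmented, first inversion

The pitch classes Ab, C, Fb arrange in thirds as Fb–Ab–C: an Fb augmented triad.
With the third (Ab) in the bass, the chord is in first inversion (figured bass 6).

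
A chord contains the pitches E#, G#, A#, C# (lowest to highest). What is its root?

Reordering E#, G#, A#, C# into stacked thirds gives A#–C#–E#–G#; the bottom of that stack, A#, is the root.

A#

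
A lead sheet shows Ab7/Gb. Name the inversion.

Ab7/Gb means Ab dominant seventh with Gb in the bass. Gb is the seventh of Ab dominant seventh (Ab–C–Eb–Gb), so this is third inversion.

third inversion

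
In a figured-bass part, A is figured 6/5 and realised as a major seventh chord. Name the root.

The figures 6/5 mean the third of the chord is in the bass. If A is the third of a major seventh chord, the root is F (chord tones F–A–C–E).

F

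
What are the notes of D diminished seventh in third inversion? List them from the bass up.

Cb, D, F, Ab

Spelling D diminished seventh: D–F–Ab–Cb. In third inversion the seventh is bass, giving Cb, D, F, Ab from the bottom.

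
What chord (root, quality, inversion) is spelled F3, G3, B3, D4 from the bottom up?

The distinct note names are F, G, B, D. Stacked in thirds they read G–B–D–F, which is a dominant seventh chord on G.
The lowest note is F, the seventh of the chord, so this is third inversion (figured bass 4/2).

G dominant seventh, third inversion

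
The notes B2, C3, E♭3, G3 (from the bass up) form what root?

C

The distinct letter names are B, C, Eb, G. Arranged as a stack of thirds they read C–Eb–G–B, so C is the root (a C minor-major seventh chord).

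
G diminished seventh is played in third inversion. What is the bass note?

The seventh of G diminished seventh (G–Bb–Db–Fb) is Fb; that is the bass in third inversion.

Fb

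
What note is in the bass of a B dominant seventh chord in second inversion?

F#

B dominant seventh is B–D#–F#–A. Second inversion places the fifth in the bass: F#.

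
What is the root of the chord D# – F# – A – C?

The distinct letter names are D#, F#, A, C. Arranged as a stack of thirds they read D#–F#–A–C, so D# is the root (a D# diminished seventh chord).

D#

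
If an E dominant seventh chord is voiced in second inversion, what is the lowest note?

B

E dominant seventh is E–G#–B–D. Second inversion places the fifth in the bass: B.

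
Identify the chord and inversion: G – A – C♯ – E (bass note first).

A dominant seventh, third inversion

The distinct note names are G, A, C#, E. Stacked in thirds they read A–C#–E–G, which is a dominant seventh chord on A.
The lowest note is G, the seventh of the chord, so this is third inversion (figured bass 4/2).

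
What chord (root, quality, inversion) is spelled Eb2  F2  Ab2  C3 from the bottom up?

F minor seventh, third inversion

The pitch classes Eb, F, Ab, C arrange in thirds as F–Ab–C–Eb: an F minor seventh chord.
The lowest note is Eb, the seventh of the chord, so this is third inversion (figured bass 4/2).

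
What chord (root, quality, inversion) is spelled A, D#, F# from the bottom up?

The distinct note names are A, D#, F#. Stacked in thirds they read D#–F#–A, which is a diminished triad on D#.
A is the fifth of D# diminished; fifth in the bass means second inversion (figured bass 6/4).

D# diminished, second inversion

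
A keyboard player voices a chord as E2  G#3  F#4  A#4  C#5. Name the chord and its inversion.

Reducing to letter names: E, G#, F#, A#, C#. These stack in thirds as F#–A#–C#–E–G# — an F# dominant ninth chord.
E is the seventh of F# dominant ninth; seventh in the bass means third inversion.

F# dominant ninth, third inversion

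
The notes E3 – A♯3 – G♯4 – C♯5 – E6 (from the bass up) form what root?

A#

E, A#, G#, C# are the tones of an A# half-diminished seventh chord (A#–C#–E–G#), making A# the root.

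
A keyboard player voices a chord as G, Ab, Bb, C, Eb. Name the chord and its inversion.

The pitch classes G, Ab, Bb, C, Eb arrange in thirds as Ab–C–Eb–G–Bb: an Ab major ninth chord.
The lowest note is G, the seventh of the chord, so this is third inversion.

Ab major ninth, third inversion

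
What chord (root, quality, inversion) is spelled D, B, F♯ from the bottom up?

Reducing to letter names: D, B, F#. These stack in thirds as B–D–F# — a B minor triad.
D is the third of B minor; third in the bass means first inversion (figured bass 6).

B minor, first inversion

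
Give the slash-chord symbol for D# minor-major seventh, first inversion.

First inversion of D# minor-major seventh has the third (F#) in the bass. As a slash chord: D#m(maj7)/F#.

D#m(maj7)/F#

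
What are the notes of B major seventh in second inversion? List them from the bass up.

Spelling B major seventh: B–D#–F#–A#. In second inversion the fifth is bass, giving F#, A#, B, D# from the bottom.

F#, A#, B, D#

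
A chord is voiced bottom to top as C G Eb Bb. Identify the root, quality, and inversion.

C minor seventh, root position

The distinct note names are C, G, Eb, Bb. Stacked in thirds they read C–Eb–G–Bb, which is a minor seventh chord on C.
With the root (C) in the bass, the chord is in root position (figured bass 7).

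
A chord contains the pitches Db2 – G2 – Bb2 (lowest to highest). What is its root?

Db, G, Bb are the tones of a G diminished triad (G–Bb–Db), making G the root.

G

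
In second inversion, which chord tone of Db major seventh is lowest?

Ab

In second inversion the fifth is lowest. For Db major seventh (Db–F–Ab–C) that is Ab.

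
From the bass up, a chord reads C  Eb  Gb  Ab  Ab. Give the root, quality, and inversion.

Reducing to letter names: C, Eb, Gb, Ab. These stack in thirds as Ab–C–Eb–Gb — an Ab dominant seventh chord.
C is the third of Ab dominant seventh; third in the bass means first inversion (figured bass 6/5).

Ab dominant seventh, first inversion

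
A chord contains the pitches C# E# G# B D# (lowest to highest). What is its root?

C#

C#, E#, G#, B, D# are the tones of a C# dominant ninth chord (C#–E#–G#–B–D#), making C# the root.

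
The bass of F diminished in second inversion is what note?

Cb

In second inversion the fifth is lowest. For F diminished (F–Ab–Cb) that is Cb.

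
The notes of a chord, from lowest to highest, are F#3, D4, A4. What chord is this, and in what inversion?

D major, first inversion

The pitch classes F#, D, A arrange in thirds as D–F#–A: a D major triad.
F# is the third of D major; third in the bass means first inversion (figured bass 6).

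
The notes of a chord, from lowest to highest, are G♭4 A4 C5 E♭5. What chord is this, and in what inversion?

A diminished seventh, third inversion

The distinct note names are Gb, A, C, Eb. Stacked in thirds they read A–C–Eb–Gb, which is a diminished seventh chord on A.
With the seventh (Gb) in the bass, the chord is in third inversion (figured bass 4/2).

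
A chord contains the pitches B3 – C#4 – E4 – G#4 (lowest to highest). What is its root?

The distinct letter names are B, C#, E, G#. Arranged as a stack of thirds they read C#–E–G#–B, so C# is the root (a C# minor seventh chord).

C#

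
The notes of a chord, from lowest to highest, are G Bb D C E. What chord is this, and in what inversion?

The distinct note names are G, Bb, D, C, E. Stacked in thirds they read C–E–G–Bb–D, which is a dominant ninth chord on C.
The lowest note is G, the fifth of the chord, so this is second inversion.

C dominant ninth, second inversion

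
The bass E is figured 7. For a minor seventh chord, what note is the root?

E

The figures 7 mean the root of the chord is in the bass. If E is the root of a minor seventh chord, the root is E (chord tones E–G–B–D).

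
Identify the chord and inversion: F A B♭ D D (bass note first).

Reducing to letter names: F, A, Bb, D. These stack in thirds as Bb–D–F–A — a Bb major seventh chord.
The lowest note is F, the fifth of the chord, so this is second inversion (figured bass 4/3).

Bb major seventh, second inversion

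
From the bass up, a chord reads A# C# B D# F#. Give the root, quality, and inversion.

The pitch classes A#, C#, B, D#, F# arrange in thirds as B–D#–F#–A#–C#: a B major ninth chord.
A# is the seventh of B major ninth; seventh in the bass means third inversion.

B major ninth, third inversion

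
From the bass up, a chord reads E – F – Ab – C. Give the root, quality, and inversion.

The pitch classes E, F, Ab, C arrange in thirds as F–Ab–C–E: an F minor-major seventh chord.
The lowest note is E, the seventh of the chord, so this is third inversion (figured bass 4/2).

F minor-major seventh, third inversion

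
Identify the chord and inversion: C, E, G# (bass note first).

The distinct note names are C, E, G#. Stacked in thirds they read C–E–G#, which is an augmented triad on C.
With the root (C) in the bass, the chord is in root position (figured bass 5/3).

C augmented, root position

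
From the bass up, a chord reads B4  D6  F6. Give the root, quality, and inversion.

B diminished, root position

The distinct note names are B, D, F. Stacked in thirds they read B–D–F, which is a diminished triad on B.
The lowest note is B, the root of the chord, so this is root position (figured bass 5/3).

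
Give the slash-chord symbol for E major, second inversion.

Second inversion of E major has the fifth (B) in the bass. As a slash chord: EM/B.

EM/B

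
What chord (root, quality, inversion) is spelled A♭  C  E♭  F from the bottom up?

F minor seventh, first inversion

The distinct note names are Ab, C, Eb, F. Stacked in thirds they read F–Ab–C–Eb, which is a minor seventh chord on F.
The lowest note is Ab, the third of the chord, so this is first inversion (figured bass 6/5).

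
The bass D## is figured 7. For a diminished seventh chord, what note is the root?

D##

The figures 7 mean the root of the chord is in the bass. If D## is the root of a diminished seventh chord, the root is D## (chord tones D##–F##–A#–C#).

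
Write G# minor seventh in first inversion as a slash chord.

First inversion of G# minor seventh has the third (B) in the bass. As a slash chord: G#m7/B.

G#m7/B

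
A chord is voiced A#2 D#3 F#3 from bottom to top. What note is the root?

Reordering A#, D#, F# into stacked thirds gives D#–F#–A#; the bottom of that stack, D#, is the root.

D#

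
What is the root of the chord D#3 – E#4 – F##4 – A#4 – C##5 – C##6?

The distinct letter names are D#, E#, F##, A#, C##. Arranged as a stack of thirds they read D#–F##–A#–C##–E#, so D# is the root (a D# major ninth chord).

D#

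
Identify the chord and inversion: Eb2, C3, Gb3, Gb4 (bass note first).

The pitch classes Eb, C, Gb arrange in thirds as C–Eb–Gb: a C diminished triad.
Eb is the third of C diminished; third in the bass means first inversion (figured bass 6).

C diminished, first inversion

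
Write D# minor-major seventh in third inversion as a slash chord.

D#m(maj7)/C##

Third inversion of D# minor-major seventh has the seventh (C##) in the bass. As a slash chord: D#m(maj7)/C##.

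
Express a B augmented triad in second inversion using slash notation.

Baug/F##

Second inversion of B augmented has the fifth (F##) in the bass. As a slash chord: Baug/F##.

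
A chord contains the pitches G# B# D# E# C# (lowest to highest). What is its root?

C#

The distinct letter names are G#, B#, D#, E#, C#. Arranged as a stack of thirds they read C#–E#–G#–B#–D#, so C# is the root (a C# major ninth chord).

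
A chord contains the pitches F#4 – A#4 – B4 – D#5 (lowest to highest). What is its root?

Reordering F#, A#, B, D# into stacked thirds gives B–D#–F#–A#; the bottom of that stack, B, is the root.

B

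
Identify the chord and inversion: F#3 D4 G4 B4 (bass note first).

G major seventh, third inversion

Reducing to letter names: F#, D, G, B. These stack in thirds as G–B–D–F# — a G major seventh chord.
The lowest note is F#, the seventh of the chord, so this is third inversion (figured bass 4/2).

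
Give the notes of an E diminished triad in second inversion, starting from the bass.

Bb, E, G

The chord tones are E–G–Bb. With the fifth (Bb) lowest for second inversion: Bb, E, G.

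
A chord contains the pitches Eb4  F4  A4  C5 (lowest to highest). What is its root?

Eb, F, A, C are the tones of an F dominant seventh chord (F–A–C–Eb), making F the root.

F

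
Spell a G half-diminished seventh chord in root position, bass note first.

G, Bb, Db, F

G half-diminished seventh is G–Bb–Db–F. Root position puts the root (G) in the bass, with the remaining tones above: G, Bb, Db, F.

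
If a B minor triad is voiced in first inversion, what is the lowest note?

B minor is B–D–F#. First inversion places the third in the bass: D.

D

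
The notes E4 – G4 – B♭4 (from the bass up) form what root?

E

The distinct letter names are E, G, Bb. Arranged as a stack of thirds they read E–G–Bb, so E is the root (an E diminished triad).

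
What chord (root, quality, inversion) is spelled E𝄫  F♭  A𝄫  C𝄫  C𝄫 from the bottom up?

The distinct note names are Ebb, Fb, Abb, Cbb. Stacked in thirds they read Fb–Abb–Cbb–Ebb, which is a half-diminished seventh chord on Fb.
With the seventh (Ebb) in the bass, the chord is in third inversion (figured bass 4/2).

Fb half-diminished seventh, third inversion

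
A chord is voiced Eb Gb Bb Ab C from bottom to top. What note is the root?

Ab

Reordering Eb, Gb, Bb, Ab, C into stacked thirds gives Ab–C–Eb–Gb–Bb; the bottom of that stack, Ab, is the root.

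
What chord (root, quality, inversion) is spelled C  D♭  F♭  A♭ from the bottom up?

Db minor-major seventh, third inversion

Reducing to letter names: C, Db, Fb, Ab. These stack in thirds as Db–Fb–Ab–C — a Db minor-major seventh chord.
C is the seventh of Db minor-major seventh; seventh in the bass means third inversion (figured bass 4/2).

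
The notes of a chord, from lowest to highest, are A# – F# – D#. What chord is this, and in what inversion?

D# minor, second inversion

The distinct note names are A#, F#, D#. Stacked in thirds they read D#–F#–A#, which is a minor triad on D#.
A# is the fifth of D# minor; fifth in the bass means second inversion (figured bass 6/4).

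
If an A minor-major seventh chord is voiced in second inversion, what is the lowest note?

In second inversion the fifth is lowest. For A minor-major seventh (A–C–E–G#) that is E.

E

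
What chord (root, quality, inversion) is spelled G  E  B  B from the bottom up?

The distinct note names are G, E, B. Stacked in thirds they read E–G–B, which is a minor triad on E.
The lowest note is G, the third of the chord, so this is first inversion (figured bass 6).

E minor, first inversion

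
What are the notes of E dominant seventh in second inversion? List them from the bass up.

Spelling E dominant seventh: E–G#–B–D. In second inversion the fifth is bass, giving B, D, E, G# from the bottom.

B, D, E, G#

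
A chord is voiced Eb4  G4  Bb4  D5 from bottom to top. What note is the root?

Eb, G, Bb, D are the tones of an Eb major seventh chord (Eb–G–Bb–D), making Eb the root.

Eb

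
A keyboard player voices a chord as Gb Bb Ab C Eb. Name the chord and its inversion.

Ab dominant ninth, third inversion

Reducing to letter names: Gb, Bb, Ab, C, Eb. These stack in thirds as Ab–C–Eb–Gb–Bb — an Ab dominant ninth chord.
Gb is the seventh of Ab dominant ninth; seventh in the bass means third inversion.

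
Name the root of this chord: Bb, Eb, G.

Eb

The distinct letter names are Bb, Eb, G. Arranged as a stack of thirds they read Eb–G–Bb, so Eb is the root (an Eb major triad).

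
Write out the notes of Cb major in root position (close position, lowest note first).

Cb major is Cb–Eb–Gb. Root position puts the root (Cb) in the bass, with the remaining tones above: Cb, Eb, Gb.

Cb, Eb, Gb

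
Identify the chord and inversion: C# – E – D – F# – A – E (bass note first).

The distinct note names are C#, E, D, F#, A. Stacked in thirds they read D–F#–A–C#–E, which is a major ninth chord on D.
The lowest note is C#, the seventh of the chord, so this is third inversion.

D major ninth, third inversion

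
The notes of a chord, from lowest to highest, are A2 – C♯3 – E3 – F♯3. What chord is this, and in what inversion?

The pitch classes A, C#, E, F# arrange in thirds as F#–A–C#–E: an F# minor seventh chord.
A is the third of F# minor seventh; third in the bass means first inversion (figured bass 6/5).

F# minor seventh, first inversion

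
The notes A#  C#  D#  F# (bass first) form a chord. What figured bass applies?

The notes A#, C#, D#, F# stack in thirds as D#–F#–A#–C# — a D# minor seventh chord. The bass A# is the fifth, so this is second inversion: figured 4/3.

4/3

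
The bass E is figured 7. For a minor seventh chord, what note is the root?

E

The figures 7 mean the root of the chord is in the bass. If E is the root of a minor seventh chord, the root is E (chord tones E–G–B–D).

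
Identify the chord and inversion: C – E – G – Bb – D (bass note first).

Reducing to letter names: C, E, G, Bb, D. These stack in thirds as C–E–G–Bb–D — a C dominant ninth chord.
The lowest note is C, the root of the chord, so this is root position.

C dominant ninth, root position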